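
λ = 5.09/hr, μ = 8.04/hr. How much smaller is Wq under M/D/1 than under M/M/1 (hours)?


ρ = 5.09/8.04 = 0.6331
Wq(M/M/1) = ρ/(μ−λ) = 0.6331/2.95 = 0.21460 hr
Wq(M/D/1) = ρ/(2(μ−λ)) = 0.10730 hr
Savings = 0.21460 − 0.10730 = 0.10730 hr

Final: 0.10730 hr


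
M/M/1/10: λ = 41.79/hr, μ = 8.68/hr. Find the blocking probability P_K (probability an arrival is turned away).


ρ = λ/μ = 41.79/8.68 = 4.8145
P_K = (1−ρ)ρ^K/(1−ρ^(K+1)) = (-3.8145·6691545.874787)/(1 − 32216555.542320)
= -25525009.667533/-32216554.542320 = 0.792295

Final: 0.792295


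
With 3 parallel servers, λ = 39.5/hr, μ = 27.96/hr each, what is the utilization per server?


ρ = λ/(cμ) = 39.5/(3·27.96) = 39.5/83.88 = 0.4709

Final: 0.4709


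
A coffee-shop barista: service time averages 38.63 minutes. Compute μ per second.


μ = 1/(service time) in consistent units.
1 second = 0.0166667 min, so μ = 0.0166667/38.63 = 0.0004314 per second

Final: 0.0004314 /sec


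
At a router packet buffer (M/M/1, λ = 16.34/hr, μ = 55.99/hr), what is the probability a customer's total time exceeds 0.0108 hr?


W ~ Exponential(μ−λ) for M/M/1.
μ − λ = 55.99 − 16.34 = 39.6500
P(W > t) = e^{−(μ−λ)t} = e^{−0.4282} = 0.651668

Final: 0.651668


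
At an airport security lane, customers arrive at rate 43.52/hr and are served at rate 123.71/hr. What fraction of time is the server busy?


ρ = λ/μ = 43.52/123.71 = 0.3518

Final: 0.3518


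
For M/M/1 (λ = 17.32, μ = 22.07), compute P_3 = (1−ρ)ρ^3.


ρ = 17.32/22.07 = 0.7848
P_n = (1−ρ)·ρ^n = (1 − 0.7848)·0.7848^3 = 0.2152·0.483322 = 0.104023

Final: 0.104023


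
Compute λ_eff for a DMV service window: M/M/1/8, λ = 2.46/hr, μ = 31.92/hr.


ρ = 0.07707; P_K = (1−ρ)ρ^8/(1−ρ^9) = 0.000000001149
λ_eff = λ(1 − P_K) = 2.46·(1 − 0.000000001149) = 2.46·1.000000 = 2.4600 /hr

Final: 2.4600 /hr


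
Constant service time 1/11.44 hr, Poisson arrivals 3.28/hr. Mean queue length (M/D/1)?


ρ = 3.28/11.44 = 0.2867
M/D/1: Lq = ρ²/(2(1−ρ)) = 0.08220/(2·0.7133) = 0.05762

Final: 0.05762


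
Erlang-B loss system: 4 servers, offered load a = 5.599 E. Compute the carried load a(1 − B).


B(4,5.599) = 0.442799 (Erlang-B)
Carried load = a(1 − B) = 5.599·(1 − 0.442799) = 5.599·0.557201 = 3.1198 E

Final: 3.1198 Erlangs


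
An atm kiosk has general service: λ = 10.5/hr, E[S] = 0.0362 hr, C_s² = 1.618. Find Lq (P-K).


ρ = λ·E[S] = 10.5·0.0362 = 0.3801
Lq = ρ²(1+C_s²)/(2(1−ρ)) = 0.1445·(1+1.618)/(2·0.6199)
= 0.1445·2.6180/1.2398 = 0.30508

Final: 0.30508


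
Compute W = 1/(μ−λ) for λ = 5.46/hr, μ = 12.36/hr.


W = 1/(μ−λ) = 1/(12.36 − 5.46) = 1/6.90 = 0.1449 hr

Final: 0.1449 hr


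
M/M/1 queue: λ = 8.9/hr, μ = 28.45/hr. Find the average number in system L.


ρ = λ/μ = 8.9/28.45 = 0.3128
L = ρ/(1−ρ) = 0.3128/(1 − 0.3128) = 0.3128/0.6872 = 0.4552

Final: 0.4552


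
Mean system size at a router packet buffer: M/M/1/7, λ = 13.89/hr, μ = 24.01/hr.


ρ = 13.89/24.01 = 0.5785
L = ρ[1 − (K+1)ρ^K + Kρ^(K+1)] / [(1−ρ)(1−ρ^(K+1))]
Numerator: 0.5785·(1 − 8·0.021686 + 7·0.012545) = 0.528950
Denominator: (0.4215)·(0.987455) = 0.416203
L = 0.528950/0.416203 = 1.2709

Final: 1.2709


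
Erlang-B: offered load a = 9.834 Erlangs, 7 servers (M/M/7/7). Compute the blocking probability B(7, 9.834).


B(c,a) = (a^c/c!) / Σ_{k=0}^{c} a^k/k!
a^7/7! = 1764.740657
Σ terms (k=0..7): 1.00000 + 9.83400 + 48.35378 + 158.50368 + 389.68131 + 766.42520 + 1256.17090 + 1764.74066 = 4394.709520
B = 1764.740657/4394.709520 = 0.401560

Final: 0.401560


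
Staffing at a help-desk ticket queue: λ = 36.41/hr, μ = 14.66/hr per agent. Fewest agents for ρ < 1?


Stability requires cμ > λ ⇔ c > λ/μ.
λ/μ = 36.41/14.66 = 2.4836
Minimum integer c = ⌊2.4836⌋ + 1 = 3
Check: 3·14.66 = 43.98 > 36.41, while 2·14.66 = 29.32 ≤ 36.41

Final: 3 servers


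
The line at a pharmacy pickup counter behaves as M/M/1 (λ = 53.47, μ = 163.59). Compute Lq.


ρ = 53.47/163.59 = 0.3269
Lq = ρ²/(1−ρ) = 0.1068/0.6731 = 0.1587

Final: 0.1587


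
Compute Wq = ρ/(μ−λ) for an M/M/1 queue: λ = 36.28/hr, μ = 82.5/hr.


ρ = 36.28/82.5 = 0.4398
Wq = ρ/(μ−λ) = 0.4398/(82.5 − 36.28) = 0.4398/46.22 = 0.009514 hr

Final: 0.009514 hr


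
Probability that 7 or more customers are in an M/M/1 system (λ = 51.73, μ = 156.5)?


ρ = 51.73/156.5 = 0.3305
P(N ≥ n) = ρ^n = 0.3305^7 = 0.0004311

Final: 0.0004311


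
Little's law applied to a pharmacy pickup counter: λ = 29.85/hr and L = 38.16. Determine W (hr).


W = L/λ = 38.16/29.85 = 1.2784 hr

Final: 1.2784 hr


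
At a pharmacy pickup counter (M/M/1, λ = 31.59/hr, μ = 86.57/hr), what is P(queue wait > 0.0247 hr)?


ρ = 31.59/86.57 = 0.3649
P(Wq > t) = ρ·e^{−(μ−λ)t} = 0.3649·e^{−1.3580}
= 0.3649·0.257173 = 0.093844

Final: 0.093844


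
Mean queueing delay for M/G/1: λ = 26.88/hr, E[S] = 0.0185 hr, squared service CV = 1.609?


ρ = λ·E[S] = 26.88·0.0185 = 0.4973
E[S²] = E[S]²(1+C_s²) = 0.0185²·(1+1.609) = 0.0008929
Wq = λ·E[S²]/(2(1−ρ)) = 26.88·0.0008929/(2·0.5027) = 0.02387 hr

Final: 0.02387 hr


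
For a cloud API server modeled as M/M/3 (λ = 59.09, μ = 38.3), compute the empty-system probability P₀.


a = λ/μ = 59.09/38.3 = 1.5428; ρ = a/c = 0.5143
Σ_{k=0}^{2} a^k/k! (terms k=0..2) = 1.00000 + 1.54282 + 1.19015 = 3.73297
Tail: a^3/(3!(1−ρ)) = 3.67236/(6·0.4857) = 1.26009
P₀ = 1/(3.73297 + 1.26009) = 1/4.99306 = 0.200278

Final: 0.200278


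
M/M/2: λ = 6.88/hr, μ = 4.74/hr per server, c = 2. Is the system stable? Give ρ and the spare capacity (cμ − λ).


Total capacity cμ = 2·4.74 = 9.48/hr
ρ = λ/(cμ) = 6.88/9.48 = 0.7257
Stable ⇔ ρ < 1: YES
Spare capacity = cμ − λ = 9.48 − 6.88 = 2.60/hr

Final: ρ = 0.7257; stable; margin = 2.60/hr


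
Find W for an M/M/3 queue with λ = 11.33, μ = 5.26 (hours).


a = 2.1540; ρ = 0.7180; P₀ = 0.087871
Lq = P₀·a^c·ρ/(c!(1−ρ)²) = 1.32143
Wq = Lq/λ = 1.32143/11.33 = 0.11663 hr
W = Wq + 1/μ = 0.11663 + 0.19011 = 0.30675 hr

Final: 0.30675 hr


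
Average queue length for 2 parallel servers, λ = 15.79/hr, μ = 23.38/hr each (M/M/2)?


a = λ/μ = 0.6754; ρ = a/2 = 0.3377
P₀ = 0.495124
Lq = P₀·a^c·ρ / (c!·(1−ρ)²) = 0.495124·0.45612·0.3377/(2·0.43867)
= 0.08692

Final: 0.08692


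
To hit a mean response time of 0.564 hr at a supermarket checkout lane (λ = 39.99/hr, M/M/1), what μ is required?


W = 1/(μ−λ) ⇒ μ − λ = 1/W = 1/0.564 = 1.7730
μ = λ + 1/W = 39.99 + 1.7730 = 41.7630 per hr

Final: 41.7630 /hr


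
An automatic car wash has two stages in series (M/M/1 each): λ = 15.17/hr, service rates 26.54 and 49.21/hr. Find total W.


Each node sees arrival rate λ = 15.17/hr (tandem ⇒ throughput preserved).
W₁ = 1/(μ₁−λ) = 1/(26.54−15.17) = 0.08795 hr
W₂ = 1/(μ₂−λ) = 1/(49.21−15.17) = 0.02938 hr
W_total = W₁ + W₂ = 0.08795 + 0.02938 = 0.11733 hr

Final: 0.11733 hr


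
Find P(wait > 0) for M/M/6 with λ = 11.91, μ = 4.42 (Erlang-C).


a = λ/μ = 2.6946; ρ = a/6 = 0.4491
P₀ = 0.066975 (from M/M/c formula)
C(c,a) = [a^c/(c!(1−ρ))]·P₀ = [382.76917/(720·0.5509)]·0.066975
= 0.96500·0.066975 = 0.064631

Final: 0.064631


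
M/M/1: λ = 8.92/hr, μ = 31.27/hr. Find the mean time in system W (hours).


W = 1/(μ−λ) = 1/(31.27 − 8.92) = 1/22.35 = 0.04474 hr

Final: 0.04474 hr


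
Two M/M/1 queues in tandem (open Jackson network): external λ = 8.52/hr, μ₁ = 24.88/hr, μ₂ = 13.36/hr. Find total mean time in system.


Each node sees arrival rate λ = 8.52/hr (tandem ⇒ throughput preserved).
W₁ = 1/(μ₁−λ) = 1/(24.88−8.52) = 0.06112 hr
W₂ = 1/(μ₂−λ) = 1/(13.36−8.52) = 0.20661 hr
W_total = W₁ + W₂ = 0.06112 + 0.20661 = 0.26774 hr

Final: 0.26774 hr


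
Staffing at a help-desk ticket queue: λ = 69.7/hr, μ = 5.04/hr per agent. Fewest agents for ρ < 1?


Stability requires cμ > λ ⇔ c > λ/μ.
λ/μ = 69.7/5.04 = 13.8294
Minimum integer c = ⌊13.8294⌋ + 1 = 14
Check: 14·5.04 = 70.56 > 69.7, while 13·5.04 = 65.52 ≤ 69.7

Final: 14 servers


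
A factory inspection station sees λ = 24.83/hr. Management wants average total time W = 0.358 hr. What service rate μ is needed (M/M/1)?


W = 1/(μ−λ) ⇒ μ − λ = 1/W = 1/0.358 = 2.7933
μ = λ + 1/W = 24.83 + 2.7933 = 27.6233 per hr

Final: 27.6233 /hr


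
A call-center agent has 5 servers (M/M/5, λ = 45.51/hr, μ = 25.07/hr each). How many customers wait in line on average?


a = λ/μ = 1.8153; ρ = a/5 = 0.3631
P₀ = 0.162063
Lq = P₀·a^c·ρ / (c!·(1−ρ)²) = 0.162063·19.71344·0.3631/(120·0.40569)
= 0.02383

Final: 0.02383


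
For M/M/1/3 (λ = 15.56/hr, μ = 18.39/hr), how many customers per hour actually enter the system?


ρ = 0.8461; P_K = (1−ρ)ρ^3/(1−ρ^4) = 0.191219
λ_eff = λ(1 − P_K) = 15.56·(1 − 0.191219) = 15.56·0.808781 = 12.5846 /hr

Final: 12.5846 /hr


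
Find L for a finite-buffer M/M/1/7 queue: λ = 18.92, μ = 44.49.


ρ = 18.92/44.49 = 0.4253
L = ρ[1 − (K+1)ρ^K + Kρ^(K+1)] / [(1−ρ)(1−ρ^(K+1))]
Numerator: 0.4253·(1 − 8·0.002515 + 7·0.001070) = 0.419891
Denominator: (0.5747)·(0.998930) = 0.574121
L = 0.419891/0.574121 = 0.7314

Final: 0.7314


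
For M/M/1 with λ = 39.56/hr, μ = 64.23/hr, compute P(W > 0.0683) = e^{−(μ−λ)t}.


W ~ Exponential(μ−λ) for M/M/1.
μ − λ = 64.23 − 39.56 = 24.6700
P(W > t) = e^{−(μ−λ)t} = e^{−1.6850} = 0.185452

Final: 0.185452


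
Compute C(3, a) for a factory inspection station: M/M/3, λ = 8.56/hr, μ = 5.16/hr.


a = λ/μ = 1.6589; ρ = a/3 = 0.5530
P₀ = 0.174307 (from M/M/c formula)
C(c,a) = [a^c/(c!(1−ρ))]·P₀ = [4.56533/(6·0.4470)]·0.174307
= 1.70210·0.174307 = 0.296688

Final: 0.296688


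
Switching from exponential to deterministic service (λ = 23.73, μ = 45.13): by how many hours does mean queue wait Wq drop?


ρ = 23.73/45.13 = 0.5258
Wq(M/M/1) = ρ/(μ−λ) = 0.5258/21.40 = 0.02457 hr
Wq(M/D/1) = ρ/(2(μ−λ)) = 0.01229 hr
Savings = 0.02457 − 0.01229 = 0.01229 hr

Final: 0.01229 hr


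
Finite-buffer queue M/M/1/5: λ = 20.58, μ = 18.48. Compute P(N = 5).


ρ = λ/μ = 20.58/18.48 = 1.1136
P_K = (1−ρ)ρ^K/(1−ρ^(K+1)) = (-0.1136·1.712841)/(1 − 1.907482)
= -0.194641/-0.907482 = 0.214485

Final: 0.214485


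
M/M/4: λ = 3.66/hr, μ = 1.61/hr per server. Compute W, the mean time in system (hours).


a = 2.2733; ρ = 0.5683; P₀ = 0.096218
Lq = P₀·a^c·ρ/(c!(1−ρ)²) = 0.32655
Wq = Lq/λ = 0.32655/3.66 = 0.08922 hr
W = Wq + 1/μ = 0.08922 + 0.62112 = 0.71034 hr

Final: 0.71034 hr


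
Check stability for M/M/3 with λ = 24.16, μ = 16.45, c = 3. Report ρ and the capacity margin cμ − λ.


Total capacity cμ = 3·16.45 = 49.35/hr
ρ = λ/(cμ) = 24.16/49.35 = 0.4896
Stable ⇔ ρ < 1: YES
Spare capacity = cμ − λ = 49.35 − 24.16 = 25.19/hr

Final: ρ = 0.4896; stable; margin = 25.19/hr


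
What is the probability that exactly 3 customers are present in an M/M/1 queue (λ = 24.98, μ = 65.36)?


ρ = 24.98/65.36 = 0.3822
P_n = (1−ρ)·ρ^n = (1 − 0.3822)·0.3822^3 = 0.6178·0.055827 = 0.034490

Final: 0.034490


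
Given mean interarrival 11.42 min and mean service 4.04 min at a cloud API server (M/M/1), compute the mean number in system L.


λ = 60/11.42 = 5.2539 /hr
μ = 60/4.04 = 14.8515 /hr
ρ = λ/μ = 5.2539/14.8515 = 0.3538
L = ρ/(1−ρ) = 0.3538/0.6462 = 0.5474

Final: 0.5474


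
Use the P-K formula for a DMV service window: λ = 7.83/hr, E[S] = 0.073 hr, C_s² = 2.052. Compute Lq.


ρ = λ·E[S] = 7.83·0.073 = 0.5716
Lq = ρ²(1+C_s²)/(2(1−ρ)) = 0.3267·(1+2.052)/(2·0.4284)
= 0.3267·3.0520/0.8568 = 1.16376

Final: 1.16376


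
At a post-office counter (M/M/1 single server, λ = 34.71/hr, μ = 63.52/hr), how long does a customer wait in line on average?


ρ = 34.71/63.52 = 0.5464
Wq = ρ/(μ−λ) = 0.5464/(63.52 − 34.71) = 0.5464/28.81 = 0.01897 hr

Final: 0.01897 hr


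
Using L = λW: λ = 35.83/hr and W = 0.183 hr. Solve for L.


L = λW = 35.83·0.183 = 6.5569

Final: 6.5569


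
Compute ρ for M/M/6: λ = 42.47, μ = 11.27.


ρ = λ/(cμ) = 42.47/(6·11.27) = 42.47/67.62 = 0.6281

Final: 0.6281


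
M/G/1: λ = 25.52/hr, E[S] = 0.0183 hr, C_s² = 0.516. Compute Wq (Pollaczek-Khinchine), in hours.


ρ = λ·E[S] = 25.52·0.0183 = 0.4670
E[S²] = E[S]²(1+C_s²) = 0.0183²·(1+0.516) = 0.0005077
Wq = λ·E[S²]/(2(1−ρ)) = 25.52·0.0005077/(2·0.5330) = 0.01215 hr

Final: 0.01215 hr


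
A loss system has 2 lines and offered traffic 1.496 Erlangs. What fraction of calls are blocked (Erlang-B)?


B(c,a) = (a^c/c!) / Σ_{k=0}^{c} a^k/k!
a^2/2! = 1.119008
Σ terms (k=0..2): 1.00000 + 1.49600 + 1.11901 = 3.615008
B = 1.119008/3.615008 = 0.309545

Final: 0.309545


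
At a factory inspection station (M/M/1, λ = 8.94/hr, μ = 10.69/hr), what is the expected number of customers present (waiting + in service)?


ρ = λ/μ = 8.94/10.69 = 0.8363
L = ρ/(1−ρ) = 0.8363/(1 − 0.8363) = 0.8363/0.1637 = 5.1086

Final: 5.1086


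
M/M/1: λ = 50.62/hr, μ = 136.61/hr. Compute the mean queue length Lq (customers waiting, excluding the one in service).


ρ = 50.62/136.61 = 0.3705
Lq = ρ²/(1−ρ) = 0.1373/0.6295 = 0.2181

Final: 0.2181


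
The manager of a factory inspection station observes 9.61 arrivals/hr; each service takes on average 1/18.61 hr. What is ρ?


ρ = λ/μ = 9.61/18.61 = 0.5164

Final: 0.5164


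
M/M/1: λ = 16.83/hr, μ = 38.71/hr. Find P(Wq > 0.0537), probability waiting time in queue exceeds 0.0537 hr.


ρ = 16.83/38.71 = 0.4348
P(Wq > t) = ρ·e^{−(μ−λ)t} = 0.4348·e^{−1.1750}
= 0.4348·0.308833 = 0.134272

Final: 0.134272


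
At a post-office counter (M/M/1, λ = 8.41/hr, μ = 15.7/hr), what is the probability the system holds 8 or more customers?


ρ = 8.41/15.7 = 0.5357
P(N ≥ n) = ρ^n = 0.5357^8 = 0.006779

Final: 0.006779


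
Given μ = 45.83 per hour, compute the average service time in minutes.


Mean service time = 1/μ = 1/45.83 hour = 0.02182 hour
In minutes: 0.02182 × 60 = 1.3092 min

Final: 1.3092 min


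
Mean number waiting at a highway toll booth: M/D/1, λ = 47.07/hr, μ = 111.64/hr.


ρ = 47.07/111.64 = 0.4216
M/D/1: Lq = ρ²/(2(1−ρ)) = 0.1778/(2·0.5784) = 0.15368

Final: 0.15368


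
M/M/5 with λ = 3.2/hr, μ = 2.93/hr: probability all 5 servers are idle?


a = λ/μ = 3.2/2.93 = 1.0922; ρ = a/c = 0.2184
Σ_{k=0}^{4} a^k/k! (terms k=0..4) = 1.00000 + 1.09215 + 0.59640 + 0.21712 + 0.05928 = 2.96495
Tail: a^5/(5!(1−ρ)) = 1.55386/(120·0.7816) = 0.01657
P₀ = 1/(2.96495 + 0.01657) = 1/2.98151 = 0.335400

Final: 0.335400


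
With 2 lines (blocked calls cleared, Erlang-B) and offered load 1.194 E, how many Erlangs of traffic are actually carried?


B(2,1.194) = 0.245223 (Erlang-B)
Carried load = a(1 − B) = 1.194·(1 − 0.245223) = 1.194·0.754777 = 0.9012 E

Final: 0.9012 Erlangs


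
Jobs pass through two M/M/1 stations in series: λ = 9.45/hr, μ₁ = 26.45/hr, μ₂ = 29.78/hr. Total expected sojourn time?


Each node sees arrival rate λ = 9.45/hr (tandem ⇒ throughput preserved).
W₁ = 1/(μ₁−λ) = 1/(26.45−9.45) = 0.05882 hr
W₂ = 1/(μ₂−λ) = 1/(29.78−9.45) = 0.04919 hr
W_total = W₁ + W₂ = 0.05882 + 0.04919 = 0.10801 hr

Final: 0.10801 hr


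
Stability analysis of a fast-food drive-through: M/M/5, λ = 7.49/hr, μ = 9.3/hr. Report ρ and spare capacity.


Total capacity cμ = 5·9.3 = 46.50/hr
ρ = λ/(cμ) = 7.49/46.50 = 0.1611
Stable ⇔ ρ < 1: YES
Spare capacity = cμ − λ = 46.50 − 7.49 = 39.01/hr

Final: ρ = 0.1611; stable; margin = 39.01/hr


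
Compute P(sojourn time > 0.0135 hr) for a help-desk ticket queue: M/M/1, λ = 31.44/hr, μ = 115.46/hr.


W ~ Exponential(μ−λ) for M/M/1.
μ − λ = 115.46 − 31.44 = 84.0200
P(W > t) = e^{−(μ−λ)t} = e^{−1.1343} = 0.321657

Final: 0.321657


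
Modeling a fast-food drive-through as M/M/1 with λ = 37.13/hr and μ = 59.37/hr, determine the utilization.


ρ = λ/μ = 37.13/59.37 = 0.6254

Final: 0.6254


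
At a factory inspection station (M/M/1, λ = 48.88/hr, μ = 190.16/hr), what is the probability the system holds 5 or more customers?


ρ = 48.88/190.16 = 0.2570
P(N ≥ n) = ρ^n = 0.2570^5 = 0.001122

Final: 0.001122


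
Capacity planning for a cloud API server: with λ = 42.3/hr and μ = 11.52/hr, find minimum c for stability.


Stability requires cμ > λ ⇔ c > λ/μ.
λ/μ = 42.3/11.52 = 3.6719
Minimum integer c = ⌊3.6719⌋ + 1 = 4
Check: 4·11.52 = 46.08 > 42.3, while 3·11.52 = 34.56 ≤ 42.3

Final: 4 servers


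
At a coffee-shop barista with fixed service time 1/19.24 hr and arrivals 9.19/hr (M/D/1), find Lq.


ρ = 9.19/19.24 = 0.4777
M/D/1: Lq = ρ²/(2(1−ρ)) = 0.2282/(2·0.5223) = 0.21839

Final: 0.21839


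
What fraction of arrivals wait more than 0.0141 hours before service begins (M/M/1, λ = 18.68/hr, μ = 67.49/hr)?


ρ = 18.68/67.49 = 0.2768
P(Wq > t) = ρ·e^{−(μ−λ)t} = 0.2768·e^{−0.6882}
= 0.2768·0.502469 = 0.139074

Final: 0.139074


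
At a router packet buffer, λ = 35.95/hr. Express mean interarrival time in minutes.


Mean interarrival time = 1/λ = 1/35.95 hour = 0.02782 hour
In minutes: 0.02782 × 60 = 1.6690 min

Final: 1.6690 min


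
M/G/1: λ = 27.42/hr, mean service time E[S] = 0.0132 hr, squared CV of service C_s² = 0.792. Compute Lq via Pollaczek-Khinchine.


ρ = λ·E[S] = 27.42·0.0132 = 0.3619
Lq = ρ²(1+C_s²)/(2(1−ρ)) = 0.1310·(1+0.792)/(2·0.6381)
= 0.1310·1.7920/1.2761 = 0.18396

Final: 0.18396


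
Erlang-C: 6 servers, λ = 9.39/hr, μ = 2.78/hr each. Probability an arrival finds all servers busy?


a = λ/μ = 3.3777; ρ = a/6 = 0.5629
P₀ = 0.032991 (from M/M/c formula)
C(c,a) = [a^c/(c!(1−ρ))]·P₀ = [1484.99427/(720·0.4371)]·0.032991
= 4.71912·0.032991 = 0.155690

Final: 0.155690


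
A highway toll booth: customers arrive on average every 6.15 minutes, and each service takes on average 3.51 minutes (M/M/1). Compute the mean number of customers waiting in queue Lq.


λ = 60/6.15 = 9.7561 /hr
μ = 60/3.51 = 17.0940 /hr
ρ = λ/μ = 9.7561/17.0940 = 0.5707
Lq = ρ²/(1−ρ) = 0.3257/0.4293 = 0.7588

Final: 0.7588


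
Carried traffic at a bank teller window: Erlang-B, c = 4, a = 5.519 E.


B(4,5.519) = 0.437183 (Erlang-B)
Carried load = a(1 − B) = 5.519·(1 − 0.437183) = 5.519·0.562817 = 3.1062 E

Final: 3.1062 Erlangs


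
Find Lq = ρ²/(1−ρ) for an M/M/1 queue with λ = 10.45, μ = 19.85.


ρ = 10.45/19.85 = 0.5264
Lq = ρ²/(1−ρ) = 0.2771/0.4736 = 0.5853

Final: 0.5853


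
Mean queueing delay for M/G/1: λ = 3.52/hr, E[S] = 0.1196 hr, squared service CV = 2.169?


ρ = λ·E[S] = 3.52·0.1196 = 0.4210
E[S²] = E[S]²(1+C_s²) = 0.1196²·(1+2.169) = 0.045330
Wq = λ·E[S²]/(2(1−ρ)) = 3.52·0.045330/(2·0.5790) = 0.13779 hr

Final: 0.13779 hr


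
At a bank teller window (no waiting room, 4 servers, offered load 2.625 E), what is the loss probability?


B(c,a) = (a^c/c!) / Σ_{k=0}^{c} a^k/k!
a^4/4! = 1.978363
Σ terms (k=0..4): 1.00000 + 2.62500 + 3.44531 + 3.01465 + 1.97836 = 12.063324
B = 1.978363/12.063324 = 0.163998

Final: 0.163998


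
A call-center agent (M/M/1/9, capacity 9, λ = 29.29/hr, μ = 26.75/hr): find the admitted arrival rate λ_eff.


ρ = 1.0950; P_K = (1−ρ)ρ^9/(1−ρ^10) = 0.145425
λ_eff = λ(1 − P_K) = 29.29·(1 − 0.145425) = 29.29·0.854575 = 25.0305 /hr

Final: 25.0305 /hr


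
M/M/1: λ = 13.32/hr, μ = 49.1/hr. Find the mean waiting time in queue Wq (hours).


ρ = 13.32/49.1 = 0.2713
Wq = ρ/(μ−λ) = 0.2713/(49.1 − 13.32) = 0.2713/35.78 = 0.007582 hr

Final: 0.007582 hr


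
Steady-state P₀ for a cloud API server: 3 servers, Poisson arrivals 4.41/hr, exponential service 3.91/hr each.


a = λ/μ = 4.41/3.91 = 1.1279; ρ = a/c = 0.3760
Σ_{k=0}^{2} a^k/k! (terms k=0..2) = 1.00000 + 1.12788 + 0.63605 = 2.76393
Tail: a^3/(3!(1−ρ)) = 1.43478/(6·0.6240) = 0.38320
P₀ = 1/(2.76393 + 0.38320) = 1/3.14713 = 0.317750

Final: 0.317750


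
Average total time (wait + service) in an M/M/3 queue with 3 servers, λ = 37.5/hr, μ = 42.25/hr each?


a = 0.8876; ρ = 0.2959; P₀ = 0.408669
Lq = P₀·a^c·ρ/(c!(1−ρ)²) = 0.02842
Wq = Lq/λ = 0.02842/37.5 = 0.0007578 hr
W = Wq + 1/μ = 0.0007578 + 0.02367 = 0.02443 hr

Final: 0.02443 hr


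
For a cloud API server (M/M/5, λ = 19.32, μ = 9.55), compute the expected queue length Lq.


a = λ/μ = 2.0230; ρ = a/5 = 0.4046
P₀ = 0.131208
Lq = P₀·a^c·ρ / (c!·(1−ρ)²) = 0.131208·33.88588·0.4046/(120·0.35449)
= 0.04229

Final: 0.04229


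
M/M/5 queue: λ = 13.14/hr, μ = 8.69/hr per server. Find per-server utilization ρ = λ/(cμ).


ρ = λ/(cμ) = 13.14/(5·8.69) = 13.14/43.45 = 0.3024

Final: 0.3024


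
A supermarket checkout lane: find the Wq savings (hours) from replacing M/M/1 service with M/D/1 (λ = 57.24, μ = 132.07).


ρ = 57.24/132.07 = 0.4334
Wq(M/M/1) = ρ/(μ−λ) = 0.4334/74.83 = 0.005792 hr
Wq(M/D/1) = ρ/(2(μ−λ)) = 0.002896 hr
Savings = 0.005792 − 0.002896 = 0.002896 hr

Final: 0.002896 hr


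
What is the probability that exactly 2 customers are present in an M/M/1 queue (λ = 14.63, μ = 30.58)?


ρ = 14.63/30.58 = 0.4784
P_n = (1−ρ)·ρ^n = (1 − 0.4784)·0.4784^2 = 0.5216·0.228883 = 0.119381

Final: 0.119381


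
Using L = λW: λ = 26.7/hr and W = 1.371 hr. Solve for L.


L = λW = 26.7·1.371 = 36.6057

Final: 36.6057


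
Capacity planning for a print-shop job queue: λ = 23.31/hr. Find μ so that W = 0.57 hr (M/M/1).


W = 1/(μ−λ) ⇒ μ − λ = 1/W = 1/0.57 = 1.7544
μ = λ + 1/W = 23.31 + 1.7544 = 25.0644 per hr

Final: 25.0644 /hr


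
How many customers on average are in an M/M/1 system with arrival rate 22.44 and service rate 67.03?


ρ = λ/μ = 22.44/67.03 = 0.3348
L = ρ/(1−ρ) = 0.3348/(1 − 0.3348) = 0.3348/0.6652 = 0.5033

Final: 0.5033


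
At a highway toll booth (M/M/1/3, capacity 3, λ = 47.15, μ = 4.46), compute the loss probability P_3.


ρ = λ/μ = 47.15/4.46 = 10.5717
P_K = (1−ρ)ρ^K/(1−ρ^(K+1)) = (-9.5717·1181.518470)/(1 − 12490.716560)
= -11309.198090/-12489.716560 = 0.905481

Final: 0.905481


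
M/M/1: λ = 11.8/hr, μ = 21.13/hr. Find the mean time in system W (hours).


W = 1/(μ−λ) = 1/(21.13 − 11.8) = 1/9.33 = 0.1072 hr

Final: 0.1072 hr


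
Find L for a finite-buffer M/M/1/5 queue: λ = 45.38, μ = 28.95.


ρ = 45.38/28.95 = 1.5675
L = ρ[1 − (K+1)ρ^K + Kρ^(K+1)] / [(1−ρ)(1−ρ^(K+1))]
Numerator: 1.5675·(1 − 6·9.464106 + 5·14.835273) = 28.829586
Denominator: (-0.5675)·(-13.835273) = 7.851936
L = 28.829586/7.851936 = 3.6717

Final: 3.6717


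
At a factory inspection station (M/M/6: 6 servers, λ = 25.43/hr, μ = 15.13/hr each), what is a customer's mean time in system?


a = 1.6808; ρ = 0.2801; P₀ = 0.186136
Lq = P₀·a^c·ρ/(c!(1−ρ)²) = 0.003151
Wq = Lq/λ = 0.003151/25.43 = 0.0001239 hr
W = Wq + 1/μ = 0.0001239 + 0.06609 = 0.06622 hr

Final: 0.06622 hr


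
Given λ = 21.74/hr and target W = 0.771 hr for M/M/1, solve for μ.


W = 1/(μ−λ) ⇒ μ − λ = 1/W = 1/0.771 = 1.2970
μ = λ + 1/W = 21.74 + 1.2970 = 23.0370 per hr

Final: 23.0370 /hr


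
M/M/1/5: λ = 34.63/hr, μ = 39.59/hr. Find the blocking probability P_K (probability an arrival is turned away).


ρ = λ/μ = 34.63/39.59 = 0.8747
P_K = (1−ρ)ρ^K/(1−ρ^(K+1)) = (0.1253·0.512077)/(1 − 0.447922)
= 0.064155/0.552078 = 0.116206

Final: 0.116206


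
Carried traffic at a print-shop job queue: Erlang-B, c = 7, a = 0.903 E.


B(7,0.903) = 0.00003937 (Erlang-B)
Carried load = a(1 − B) = 0.903·(1 − 0.00003937) = 0.903·0.999961 = 0.9030 E

Final: 0.9030 Erlangs


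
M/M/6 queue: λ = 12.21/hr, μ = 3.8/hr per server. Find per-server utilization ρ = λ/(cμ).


ρ = λ/(cμ) = 12.21/(6·3.8) = 12.21/22.80 = 0.5355

Final: 0.5355


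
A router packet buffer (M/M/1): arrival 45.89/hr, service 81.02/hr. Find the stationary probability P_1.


ρ = 45.89/81.02 = 0.5664
P_n = (1−ρ)·ρ^n = (1 − 0.5664)·0.5664^1 = 0.4336·0.566403 = 0.245591

Final: 0.245591


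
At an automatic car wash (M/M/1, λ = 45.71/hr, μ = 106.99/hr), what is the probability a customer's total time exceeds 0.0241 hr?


W ~ Exponential(μ−λ) for M/M/1.
μ − λ = 106.99 − 45.71 = 61.2800
P(W > t) = e^{−(μ−λ)t} = e^{−1.4768} = 0.228356

Final: 0.228356


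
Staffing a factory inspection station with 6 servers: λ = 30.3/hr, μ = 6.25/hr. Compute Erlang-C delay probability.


a = λ/μ = 4.8480; ρ = a/6 = 0.8080
P₀ = 0.005687 (from M/M/c formula)
C(c,a) = [a^c/(c!(1−ρ))]·P₀ = [12983.01823/(720·0.1920)]·0.005687
= 93.91651·0.005687 = 0.534103

Final: 0.534103


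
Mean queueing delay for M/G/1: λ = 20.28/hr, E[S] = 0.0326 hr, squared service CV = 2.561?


ρ = λ·E[S] = 20.28·0.0326 = 0.6611
E[S²] = E[S]²(1+C_s²) = 0.0326²·(1+2.561) = 0.003784
Wq = λ·E[S²]/(2(1−ρ)) = 20.28·0.003784/(2·0.3389) = 0.11324 hr

Final: 0.11324 hr


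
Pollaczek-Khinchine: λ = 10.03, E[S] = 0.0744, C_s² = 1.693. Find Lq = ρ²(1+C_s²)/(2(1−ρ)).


ρ = λ·E[S] = 10.03·0.0744 = 0.7462
Lq = ρ²(1+C_s²)/(2(1−ρ)) = 0.5569·(1+1.693)/(2·0.2538)
= 0.5569·2.6930/0.5075 = 2.95473

Final: 2.95473


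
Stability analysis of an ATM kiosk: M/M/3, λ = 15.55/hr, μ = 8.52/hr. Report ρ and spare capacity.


Total capacity cμ = 3·8.52 = 25.56/hr
ρ = λ/(cμ) = 15.55/25.56 = 0.6084
Stable ⇔ ρ < 1: YES
Spare capacity = cμ − λ = 25.56 − 15.55 = 10.01/hr

Final: ρ = 0.6084; stable; margin = 10.01/hr


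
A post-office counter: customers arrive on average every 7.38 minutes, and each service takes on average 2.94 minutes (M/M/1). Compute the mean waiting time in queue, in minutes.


λ = 60/7.38 = 8.1301 /hr
μ = 60/2.94 = 20.4082 /hr
ρ = λ/μ = 8.1301/20.4082 = 0.3984
Wq = ρ/(μ−λ) = 0.3984/(20.4082−8.1301) = 0.03245 hr
In minutes: 0.03245·60 = 1.947 min

Final: 1.947 min


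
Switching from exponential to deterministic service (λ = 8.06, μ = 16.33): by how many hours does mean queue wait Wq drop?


ρ = 8.06/16.33 = 0.4936
Wq(M/M/1) = ρ/(μ−λ) = 0.4936/8.27 = 0.05968 hr
Wq(M/D/1) = ρ/(2(μ−λ)) = 0.02984 hr
Savings = 0.05968 − 0.02984 = 0.02984 hr

Final: 0.02984 hr


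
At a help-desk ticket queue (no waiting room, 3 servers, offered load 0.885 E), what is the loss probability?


B(c,a) = (a^c/c!) / Σ_{k=0}^{c} a^k/k!
a^3/3! = 0.115526
Σ terms (k=0..3): 1.00000 + 0.88500 + 0.39161 + 0.11553 = 2.392138
B = 0.115526/2.392138 = 0.048294

Final: 0.048294


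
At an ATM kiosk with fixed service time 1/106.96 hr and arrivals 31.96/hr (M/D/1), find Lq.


ρ = 31.96/106.96 = 0.2988
M/D/1: Lq = ρ²/(2(1−ρ)) = 0.08928/(2·0.7012) = 0.06367

Final: 0.06367


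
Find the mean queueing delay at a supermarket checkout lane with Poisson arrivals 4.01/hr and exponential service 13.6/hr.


ρ = 4.01/13.6 = 0.2949
Wq = ρ/(μ−λ) = 0.2949/(13.6 − 4.01) = 0.2949/9.59 = 0.03075 hr

Final: 0.03075 hr


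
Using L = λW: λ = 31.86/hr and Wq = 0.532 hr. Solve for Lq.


Lq = λWq = 31.86·0.532 = 16.9495

Final: 16.9495


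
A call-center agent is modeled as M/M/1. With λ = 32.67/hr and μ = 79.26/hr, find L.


ρ = λ/μ = 32.67/79.26 = 0.4122
L = ρ/(1−ρ) = 0.4122/(1 − 0.4122) = 0.4122/0.5878 = 0.7012

Final: 0.7012


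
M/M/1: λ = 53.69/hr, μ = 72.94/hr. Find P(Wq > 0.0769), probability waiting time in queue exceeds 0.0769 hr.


ρ = 53.69/72.94 = 0.7361
P(Wq > t) = ρ·e^{−(μ−λ)t} = 0.7361·e^{−1.4803}
= 0.7361·0.227564 = 0.167506

Final: 0.167506


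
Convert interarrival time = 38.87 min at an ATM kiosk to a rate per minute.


λ = 1/(interarrival time) in consistent units.
1 minute = 1 min, so λ = 1/38.87 = 0.02573 per minute

Final: 0.02573 /min


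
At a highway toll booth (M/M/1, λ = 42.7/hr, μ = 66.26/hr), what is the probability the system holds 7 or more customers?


ρ = 42.7/66.26 = 0.6444
P(N ≥ n) = ρ^n = 0.6444^7 = 0.046157

Final: 0.046157


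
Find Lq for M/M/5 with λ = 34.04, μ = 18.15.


a = λ/μ = 1.8755; ρ = a/5 = 0.3751
P₀ = 0.152471
Lq = P₀·a^c·ρ / (c!·(1−ρ)²) = 0.152471·23.20409·0.3751/(120·0.39050)
= 0.02832

Final: 0.02832


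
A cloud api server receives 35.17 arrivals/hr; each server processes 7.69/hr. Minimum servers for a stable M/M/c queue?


Stability requires cμ > λ ⇔ c > λ/μ.
λ/μ = 35.17/7.69 = 4.5735
Minimum integer c = ⌊4.5735⌋ + 1 = 5
Check: 5·7.69 = 38.45 > 35.17, while 4·7.69 = 30.76 ≤ 35.17

Final: 5 servers


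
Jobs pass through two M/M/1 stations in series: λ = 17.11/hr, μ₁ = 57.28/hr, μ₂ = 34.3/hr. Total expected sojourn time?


Each node sees arrival rate λ = 17.11/hr (tandem ⇒ throughput preserved).
W₁ = 1/(μ₁−λ) = 1/(57.28−17.11) = 0.02489 hr
W₂ = 1/(μ₂−λ) = 1/(34.3−17.11) = 0.05817 hr
W_total = W₁ + W₂ = 0.02489 + 0.05817 = 0.08307 hr

Final: 0.08307 hr


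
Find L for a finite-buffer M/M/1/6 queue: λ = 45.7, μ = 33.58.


ρ = 45.7/33.58 = 1.3609
L = ρ[1 − (K+1)ρ^K + Kρ^(K+1)] / [(1−ρ)(1−ρ^(K+1))]
Numerator: 1.3609·(1 − 7·6.353500 + 6·8.646663) = 11.439262
Denominator: (-0.3609)·(-7.646663) = 2.759904
L = 11.439262/2.759904 = 4.1448

Final: 4.1448


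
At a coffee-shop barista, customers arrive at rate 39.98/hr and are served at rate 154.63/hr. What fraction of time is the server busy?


ρ = λ/μ = 39.98/154.63 = 0.2586

Final: 0.2586


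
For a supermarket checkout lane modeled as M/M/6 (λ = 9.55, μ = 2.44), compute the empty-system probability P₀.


a = λ/μ = 9.55/2.44 = 3.9139; ρ = a/c = 0.6523
Σ_{k=0}^{5} a^k/k! (terms k=0..5) = 1.00000 + 3.91393 + 7.65944 + 9.99285 + 9.77784 + 7.65397 = 39.99803
Tail: a^6/(6!(1−ρ)) = 3594.85412/(720·0.3477) = 14.36058
P₀ = 1/(39.99803 + 14.36058) = 1/54.35861 = 0.018396

Final: 0.018396


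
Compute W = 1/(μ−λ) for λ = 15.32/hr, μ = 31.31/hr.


W = 1/(μ−λ) = 1/(31.31 − 15.32) = 1/15.99 = 0.06254 hr

Final: 0.06254 hr


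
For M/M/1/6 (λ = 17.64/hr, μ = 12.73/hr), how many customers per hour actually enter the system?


ρ = 1.3857; P_K = (1−ρ)ρ^6/(1−ρ^7) = 0.309937
λ_eff = λ(1 − P_K) = 17.64·(1 − 0.309937) = 17.64·0.690063 = 12.1727 /hr

Final: 12.1727 /hr


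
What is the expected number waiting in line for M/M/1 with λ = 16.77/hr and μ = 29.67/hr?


ρ = 16.77/29.67 = 0.5652
Lq = ρ²/(1−ρ) = 0.3195/0.4348 = 0.7348

Final: 0.7348


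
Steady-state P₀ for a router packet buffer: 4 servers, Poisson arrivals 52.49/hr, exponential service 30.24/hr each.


a = λ/μ = 52.49/30.24 = 1.7358; ρ = a/c = 0.4339
Σ_{k=0}^{3} a^k/k! (terms k=0..3) = 1.00000 + 1.73578 + 1.50647 + 0.87163 = 5.11388
Tail: a^4/(4!(1−ρ)) = 9.07777/(24·0.5661) = 0.66820
P₀ = 1/(5.11388 + 0.66820) = 1/5.78208 = 0.172948

Final: 0.172948


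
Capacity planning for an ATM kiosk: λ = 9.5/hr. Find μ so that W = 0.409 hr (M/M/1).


W = 1/(μ−λ) ⇒ μ − λ = 1/W = 1/0.409 = 2.4450
μ = λ + 1/W = 9.5 + 2.4450 = 11.9450 per hr

Final: 11.9450 /hr


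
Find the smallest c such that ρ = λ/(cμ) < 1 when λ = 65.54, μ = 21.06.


Stability requires cμ > λ ⇔ c > λ/μ.
λ/μ = 65.54/21.06 = 3.1121
Minimum integer c = ⌊3.1121⌋ + 1 = 4
Check: 4·21.06 = 84.24 > 65.54, while 3·21.06 = 63.18 ≤ 65.54

Final: 4 servers


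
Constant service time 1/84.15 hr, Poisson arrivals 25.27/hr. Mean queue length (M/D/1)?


ρ = 25.27/84.15 = 0.3003
M/D/1: Lq = ρ²/(2(1−ρ)) = 0.09018/(2·0.6997) = 0.06444

Final: 0.06444


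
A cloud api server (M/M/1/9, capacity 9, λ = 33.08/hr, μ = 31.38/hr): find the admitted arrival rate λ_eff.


ρ = 1.0542; P_K = (1−ρ)ρ^9/(1−ρ^10) = 0.125352
λ_eff = λ(1 − P_K) = 33.08·(1 − 0.125352) = 33.08·0.874648 = 28.9334 /hr

Final: 28.9334 /hr


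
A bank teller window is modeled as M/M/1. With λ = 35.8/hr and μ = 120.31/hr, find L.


ρ = λ/μ = 35.8/120.31 = 0.2976
L = ρ/(1−ρ) = 0.2976/(1 − 0.2976) = 0.2976/0.7024 = 0.4236

Final: 0.4236


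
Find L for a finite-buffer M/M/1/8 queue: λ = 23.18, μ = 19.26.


ρ = 23.18/19.26 = 1.2035
L = ρ[1 − (K+1)ρ^K + Kρ^(K+1)] / [(1−ρ)(1−ρ^(K+1))]
Numerator: 1.2035·(1 − 9·4.402072 + 8·5.298029) = 4.531991
Denominator: (-0.2035)·(-4.298029) = 0.874781
L = 4.531991/0.874781 = 5.1807

Final: 5.1807


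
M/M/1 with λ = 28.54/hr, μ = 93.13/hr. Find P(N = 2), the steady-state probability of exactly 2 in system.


ρ = 28.54/93.13 = 0.3065
P_n = (1−ρ)·ρ^n = (1 − 0.3065)·0.3065^2 = 0.6935·0.093914 = 0.065133

Final: 0.065133


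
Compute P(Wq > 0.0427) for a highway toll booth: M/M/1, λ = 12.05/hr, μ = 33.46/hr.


ρ = 12.05/33.46 = 0.3601
P(Wq > t) = ρ·e^{−(μ−λ)t} = 0.3601·e^{−0.9142}
= 0.3601·0.400834 = 0.144353

Final: 0.144353


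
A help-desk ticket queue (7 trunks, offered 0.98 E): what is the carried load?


B(7,0.98) = 0.00006465 (Erlang-B)
Carried load = a(1 − B) = 0.98·(1 − 0.00006465) = 0.98·0.999935 = 0.9799 E

Final: 0.9799 Erlangs


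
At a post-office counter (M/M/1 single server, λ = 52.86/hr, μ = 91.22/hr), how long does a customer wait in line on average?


ρ = 52.86/91.22 = 0.5795
Wq = ρ/(μ−λ) = 0.5795/(91.22 − 52.86) = 0.5795/38.36 = 0.01511 hr

Final: 0.01511 hr


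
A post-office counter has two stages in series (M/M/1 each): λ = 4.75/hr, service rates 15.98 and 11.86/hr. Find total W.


Each node sees arrival rate λ = 4.75/hr (tandem ⇒ throughput preserved).
W₁ = 1/(μ₁−λ) = 1/(15.98−4.75) = 0.08905 hr
W₂ = 1/(μ₂−λ) = 1/(11.86−4.75) = 0.14065 hr
W_total = W₁ + W₂ = 0.08905 + 0.14065 = 0.22969 hr

Final: 0.22969 hr


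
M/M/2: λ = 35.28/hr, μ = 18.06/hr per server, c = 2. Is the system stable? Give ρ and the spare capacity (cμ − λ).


Total capacity cμ = 2·18.06 = 36.12/hr
ρ = λ/(cμ) = 35.28/36.12 = 0.9767
Stable ⇔ ρ < 1: YES
Spare capacity = cμ − λ = 36.12 − 35.28 = 0.84/hr

Final: ρ = 0.9767; stable; margin = 0.84/hr


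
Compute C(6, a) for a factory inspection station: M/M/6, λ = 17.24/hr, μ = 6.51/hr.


a = λ/μ = 2.6482; ρ = a/6 = 0.4414
P₀ = 0.070212 (from M/M/c formula)
C(c,a) = [a^c/(c!(1−ρ))]·P₀ = [344.93530/(720·0.5586)]·0.070212
= 0.85760·0.070212 = 0.060214

Final: 0.060214


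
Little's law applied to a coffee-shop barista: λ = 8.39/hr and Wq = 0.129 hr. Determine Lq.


Lq = λWq = 8.39·0.129 = 1.0823

Final: 1.0823


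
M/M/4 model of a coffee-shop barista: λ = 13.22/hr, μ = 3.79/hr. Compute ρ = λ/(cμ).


ρ = λ/(cμ) = 13.22/(4·3.79) = 13.22/15.16 = 0.8720

Final: 0.8720


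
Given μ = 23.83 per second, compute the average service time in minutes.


Mean service time = 1/μ = 1/23.83 second = 0.04196 second
In minutes: 0.04196 × 0.0166667 = 0.0006994 min

Final: 0.0006994 min


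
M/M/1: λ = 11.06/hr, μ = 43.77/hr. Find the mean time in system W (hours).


W = 1/(μ−λ) = 1/(43.77 − 11.06) = 1/32.71 = 0.03057 hr

Final: 0.03057 hr


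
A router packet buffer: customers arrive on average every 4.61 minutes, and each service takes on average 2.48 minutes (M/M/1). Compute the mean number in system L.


λ = 60/4.61 = 13.0152 /hr
μ = 60/2.48 = 24.1935 /hr
ρ = λ/μ = 13.0152/24.1935 = 0.5380
L = ρ/(1−ρ) = 0.5380/0.4620 = 1.1643

Final: 1.1643


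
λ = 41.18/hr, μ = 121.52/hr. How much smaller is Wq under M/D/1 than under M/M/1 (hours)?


ρ = 41.18/121.52 = 0.3389
Wq(M/M/1) = ρ/(μ−λ) = 0.3389/80.34 = 0.004218 hr
Wq(M/D/1) = ρ/(2(μ−λ)) = 0.002109 hr
Savings = 0.004218 − 0.002109 = 0.002109 hr

Final: 0.002109 hr


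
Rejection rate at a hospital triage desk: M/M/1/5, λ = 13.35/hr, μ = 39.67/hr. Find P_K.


ρ = λ/μ = 13.35/39.67 = 0.3365
P_K = (1−ρ)ρ^K/(1−ρ^(K+1)) = (0.6635·0.004316)/(1 − 0.001452)
= 0.002864/0.998548 = 0.002868

Final: 0.002868


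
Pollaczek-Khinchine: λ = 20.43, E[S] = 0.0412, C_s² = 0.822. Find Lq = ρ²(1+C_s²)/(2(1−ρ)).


ρ = λ·E[S] = 20.43·0.0412 = 0.8417
Lq = ρ²(1+C_s²)/(2(1−ρ)) = 0.7085·(1+0.822)/(2·0.1583)
= 0.7085·1.8220/0.3166 = 4.07767

Final: 4.07767


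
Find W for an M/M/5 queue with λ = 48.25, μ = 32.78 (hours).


a = 1.4719; ρ = 0.2944; P₀ = 0.229151
Lq = P₀·a^c·ρ/(c!(1−ρ)²) = 0.007801
Wq = Lq/λ = 0.007801/48.25 = 0.0001617 hr
W = Wq + 1/μ = 0.0001617 + 0.03051 = 0.03067 hr

Final: 0.03067 hr


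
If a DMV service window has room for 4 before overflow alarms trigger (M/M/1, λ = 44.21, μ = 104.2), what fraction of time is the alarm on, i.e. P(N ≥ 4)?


ρ = 44.21/104.2 = 0.4243
P(N ≥ n) = ρ^n = 0.4243^4 = 0.032405

Final: 0.032405


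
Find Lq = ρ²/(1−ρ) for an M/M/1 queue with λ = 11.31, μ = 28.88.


ρ = 11.31/28.88 = 0.3916
Lq = ρ²/(1−ρ) = 0.1534/0.6084 = 0.2521

Final: 0.2521


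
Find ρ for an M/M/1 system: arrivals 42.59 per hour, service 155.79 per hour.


ρ = λ/μ = 42.59/155.79 = 0.2734

Final: 0.2734


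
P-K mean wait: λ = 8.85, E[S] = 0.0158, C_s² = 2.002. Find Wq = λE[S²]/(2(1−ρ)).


ρ = λ·E[S] = 8.85·0.0158 = 0.1398
E[S²] = E[S]²(1+C_s²) = 0.0158²·(1+2.002) = 0.0007494
Wq = λ·E[S²]/(2(1−ρ)) = 8.85·0.0007494/(2·0.8602) = 0.003855 hr

Final: 0.003855 hr


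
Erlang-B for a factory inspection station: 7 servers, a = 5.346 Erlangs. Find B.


B(c,a) = (a^c/c!) / Σ_{k=0}^{c} a^k/k!
a^7/7! = 24.761226
Σ terms (k=0..7): 1.00000 + 5.34600 + 14.28986 + 25.46453 + 34.03334 + 36.38845 + 32.42211 + 24.76123 = 173.705505
B = 24.761226/173.705505 = 0.142547

Final: 0.142547


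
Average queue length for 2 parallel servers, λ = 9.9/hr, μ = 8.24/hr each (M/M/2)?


a = λ/μ = 1.2015; ρ = a/2 = 0.6007
P₀ = 0.249431
Lq = P₀·a^c·ρ / (c!·(1−ρ)²) = 0.249431·1.44350·0.6007/(2·0.15942)
= 0.67839

Final: 0.67839


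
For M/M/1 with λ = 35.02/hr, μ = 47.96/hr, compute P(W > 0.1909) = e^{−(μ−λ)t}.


W ~ Exponential(μ−λ) for M/M/1.
μ − λ = 47.96 − 35.02 = 12.9400
P(W > t) = e^{−(μ−λ)t} = e^{−2.4702} = 0.084564

Final: 0.084564


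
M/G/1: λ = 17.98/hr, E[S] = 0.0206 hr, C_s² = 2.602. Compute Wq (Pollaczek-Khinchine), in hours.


ρ = λ·E[S] = 17.98·0.0206 = 0.3704
E[S²] = E[S]²(1+C_s²) = 0.0206²·(1+2.602) = 0.001529
Wq = λ·E[S²]/(2(1−ρ)) = 17.98·0.001529/(2·0.6296) = 0.02183 hr

Final: 0.02183 hr


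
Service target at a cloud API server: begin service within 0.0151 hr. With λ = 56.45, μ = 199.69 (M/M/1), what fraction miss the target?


ρ = 56.45/199.69 = 0.2827
P(Wq > t) = ρ·e^{−(μ−λ)t} = 0.2827·e^{−2.1629}
= 0.2827·0.114988 = 0.032506

Final: 0.032506


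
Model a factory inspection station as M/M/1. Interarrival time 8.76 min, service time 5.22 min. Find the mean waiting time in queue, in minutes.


λ = 60/8.76 = 6.8493 /hr
μ = 60/5.22 = 11.4943 /hr
ρ = λ/μ = 6.8493/11.4943 = 0.5959
Wq = ρ/(μ−λ) = 0.5959/(11.4943−6.8493) = 0.12829 hr
In minutes: 0.12829·60 = 7.697 min

Final: 7.697 min


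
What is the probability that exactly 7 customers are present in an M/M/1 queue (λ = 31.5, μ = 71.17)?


ρ = 31.5/71.17 = 0.4426
P_n = (1−ρ)·ρ^n = (1 − 0.4426)·0.4426^7 = 0.5574·0.003327 = 0.001855

Final: 0.001855
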